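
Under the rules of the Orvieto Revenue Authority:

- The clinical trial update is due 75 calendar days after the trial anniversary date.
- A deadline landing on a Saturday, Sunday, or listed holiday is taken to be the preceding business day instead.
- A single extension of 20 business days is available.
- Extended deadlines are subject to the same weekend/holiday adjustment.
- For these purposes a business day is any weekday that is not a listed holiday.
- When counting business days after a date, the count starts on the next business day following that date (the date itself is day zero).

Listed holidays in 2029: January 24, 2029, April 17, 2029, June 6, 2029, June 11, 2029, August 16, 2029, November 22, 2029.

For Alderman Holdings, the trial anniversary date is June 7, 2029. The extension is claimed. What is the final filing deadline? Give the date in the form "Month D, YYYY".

75 calendar days after June 7, 2029 is August 21, 2029.
August 21, 2029 falls on a Tuesday, which is a business day, so no adjustment is needed.
The 20-business-day extension runs from August 21, 2029 to September 18, 2029.
September 18, 2029 is a Tuesday and not a listed holiday, so it stands.
Deadline: September 18, 2029.

September 18, 2029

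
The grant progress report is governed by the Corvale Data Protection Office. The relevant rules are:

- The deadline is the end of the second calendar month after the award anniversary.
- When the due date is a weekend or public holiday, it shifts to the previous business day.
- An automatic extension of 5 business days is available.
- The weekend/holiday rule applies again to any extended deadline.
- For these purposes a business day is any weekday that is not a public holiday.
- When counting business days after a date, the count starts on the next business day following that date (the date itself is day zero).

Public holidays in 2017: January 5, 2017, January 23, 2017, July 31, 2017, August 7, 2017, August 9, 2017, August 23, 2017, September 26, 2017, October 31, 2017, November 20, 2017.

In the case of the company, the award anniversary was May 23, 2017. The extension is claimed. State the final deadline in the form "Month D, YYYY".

2 months after May 23, 2017 is July 2017; that month ends on July 31, 2017.
July 31, 2017 is a listed holiday; the preceding business day is July 28, 2017 (Friday).
The 5-business-day extension runs from July 28, 2017 to August 8, 2017.
August 8, 2017 is a Tuesday and not a listed holiday, so it stands.
So the filing is due August 8, 2017.

August 8, 2017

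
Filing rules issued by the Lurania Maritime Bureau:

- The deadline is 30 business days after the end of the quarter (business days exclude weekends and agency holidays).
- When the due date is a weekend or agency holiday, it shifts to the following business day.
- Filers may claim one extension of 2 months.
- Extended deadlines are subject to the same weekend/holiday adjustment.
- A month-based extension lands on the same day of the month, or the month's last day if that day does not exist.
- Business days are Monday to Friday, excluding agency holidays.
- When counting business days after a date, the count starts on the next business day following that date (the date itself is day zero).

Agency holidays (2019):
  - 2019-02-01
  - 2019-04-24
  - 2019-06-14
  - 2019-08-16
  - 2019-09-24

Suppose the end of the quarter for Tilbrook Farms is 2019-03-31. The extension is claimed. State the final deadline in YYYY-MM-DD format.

30 business days after 2019-03-31, excluding weekends and holidays, is 2019-05-13.
2019-05-13 is a Monday and not a listed holiday, so it stands.
Applying the 2 months extension: 2 months after 2019-05-13 is 2019-07-13.
2019-07-13 is a Saturday; the next business day is 2019-07-15 (Monday).
The final due date is 2019-07-15.

2019-07-15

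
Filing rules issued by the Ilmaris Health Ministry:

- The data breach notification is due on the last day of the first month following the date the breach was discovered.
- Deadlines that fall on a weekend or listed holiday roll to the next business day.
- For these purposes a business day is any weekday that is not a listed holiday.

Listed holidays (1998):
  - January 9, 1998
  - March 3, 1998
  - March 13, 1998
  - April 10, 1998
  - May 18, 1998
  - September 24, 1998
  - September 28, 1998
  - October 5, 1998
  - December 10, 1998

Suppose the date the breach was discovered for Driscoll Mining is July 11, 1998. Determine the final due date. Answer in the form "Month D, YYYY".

1 month after July 11, 1998 falls in August 1998; the last day of that month is August 31, 1998.
Since August 31, 1998 is a Monday and not a holiday, the date is unchanged.
The final due date is August 31, 1998.

August 31, 1998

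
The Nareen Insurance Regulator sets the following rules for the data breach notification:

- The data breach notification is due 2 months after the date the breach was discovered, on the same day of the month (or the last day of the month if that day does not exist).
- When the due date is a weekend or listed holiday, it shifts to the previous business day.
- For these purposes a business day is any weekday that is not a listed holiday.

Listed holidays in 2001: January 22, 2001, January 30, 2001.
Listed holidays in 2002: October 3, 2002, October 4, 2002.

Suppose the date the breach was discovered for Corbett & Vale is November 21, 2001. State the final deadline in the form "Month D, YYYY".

2 months from November 21, 2001 is January 21, 2002.
January 21, 2002 falls on a Monday, which is a business day, so no adjustment is needed.
Final deadline: January 21, 2002.

January 21, 2002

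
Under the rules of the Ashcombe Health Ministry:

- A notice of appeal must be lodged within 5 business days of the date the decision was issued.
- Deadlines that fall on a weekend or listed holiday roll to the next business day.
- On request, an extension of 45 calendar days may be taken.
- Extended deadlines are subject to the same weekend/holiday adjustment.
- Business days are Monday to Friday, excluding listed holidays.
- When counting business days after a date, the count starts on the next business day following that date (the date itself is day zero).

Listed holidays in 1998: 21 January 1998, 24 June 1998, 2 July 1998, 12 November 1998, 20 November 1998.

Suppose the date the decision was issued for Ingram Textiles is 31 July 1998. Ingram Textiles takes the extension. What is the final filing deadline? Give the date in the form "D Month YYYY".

21 September 1998

Counting 5 business days after 31 July 1998 (skipping weekends and listed holidays) reaches 7 August 1998.
Since 7 August 1998 is a Friday and not a holiday, the date is unchanged.
Applying the 45-calendar-day extension: 7 August 1998 + 45 days = 21 September 1998.
21 September 1998 is a Monday and not a listed holiday, so it stands.
Deadline: 21 September 1998.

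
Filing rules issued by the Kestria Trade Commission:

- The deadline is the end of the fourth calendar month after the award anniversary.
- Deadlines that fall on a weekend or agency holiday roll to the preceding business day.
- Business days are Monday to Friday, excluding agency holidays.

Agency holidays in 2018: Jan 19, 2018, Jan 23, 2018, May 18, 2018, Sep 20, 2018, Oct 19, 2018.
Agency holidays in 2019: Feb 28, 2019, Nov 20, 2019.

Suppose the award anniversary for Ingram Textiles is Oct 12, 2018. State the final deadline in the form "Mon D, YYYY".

Feb 27, 2019

The fourth month after Oct 12, 2018 is February 2019, whose last day is Feb 28, 2019.
Feb 28, 2019 falls on a listed holiday. Rolling to the preceding business day gives Feb 27, 2019, a Wednesday.
So the filing is due Feb 27, 2019.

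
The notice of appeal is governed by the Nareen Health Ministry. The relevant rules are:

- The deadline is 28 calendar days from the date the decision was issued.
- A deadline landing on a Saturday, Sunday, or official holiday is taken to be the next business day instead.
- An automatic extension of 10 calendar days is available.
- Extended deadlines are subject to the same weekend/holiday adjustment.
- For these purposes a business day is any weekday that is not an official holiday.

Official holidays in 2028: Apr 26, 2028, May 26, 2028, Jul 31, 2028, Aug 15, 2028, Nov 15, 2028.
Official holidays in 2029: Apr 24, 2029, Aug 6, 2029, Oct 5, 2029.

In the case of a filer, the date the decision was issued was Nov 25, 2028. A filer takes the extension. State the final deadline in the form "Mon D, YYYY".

From Nov 25, 2028, 28 calendar days later is Dec 23, 2028.
Dec 23, 2028 is a Saturday; the next business day is Dec 25, 2028 (Monday).
Applying the 10-calendar-day extension: Dec 25, 2028 + 10 days = Jan 4, 2029.
Since Jan 4, 2029 is a Thursday and not a holiday, the date is unchanged.
Deadline: Jan 4, 2029.

Jan 4, 2029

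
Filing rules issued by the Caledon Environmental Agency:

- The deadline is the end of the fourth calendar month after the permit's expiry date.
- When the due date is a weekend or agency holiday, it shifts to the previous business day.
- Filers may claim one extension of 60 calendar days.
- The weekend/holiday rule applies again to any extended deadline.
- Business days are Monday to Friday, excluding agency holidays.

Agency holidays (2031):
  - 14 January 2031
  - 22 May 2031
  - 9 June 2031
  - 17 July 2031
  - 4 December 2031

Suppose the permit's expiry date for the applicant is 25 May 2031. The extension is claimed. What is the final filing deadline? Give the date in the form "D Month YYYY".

4 months after 25 May 2031 is September 2031; that month ends on 30 September 2031.
Since 30 September 2031 is a Tuesday and not a holiday, the date is unchanged.
Add the 60 calendar-day extension to 30 September 2031: 29 November 2031.
29 November 2031 is a Saturday, so it moves to the preceding business day, 28 November 2031 (Friday).
Deadline: 28 November 2031.

28 November 2031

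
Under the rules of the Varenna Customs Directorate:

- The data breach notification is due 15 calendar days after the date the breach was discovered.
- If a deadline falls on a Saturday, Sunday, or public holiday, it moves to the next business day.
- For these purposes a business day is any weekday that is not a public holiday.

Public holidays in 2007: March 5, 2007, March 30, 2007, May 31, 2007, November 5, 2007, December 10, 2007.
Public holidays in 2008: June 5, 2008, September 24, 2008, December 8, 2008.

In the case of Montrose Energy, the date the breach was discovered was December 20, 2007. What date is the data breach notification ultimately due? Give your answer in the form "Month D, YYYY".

Trigger date December 20, 2007 + 15 calendar days = January 4, 2008.
January 4, 2008 is a Friday and not a listed holiday, so it stands.
Final deadline: January 4, 2008.

January 4, 2008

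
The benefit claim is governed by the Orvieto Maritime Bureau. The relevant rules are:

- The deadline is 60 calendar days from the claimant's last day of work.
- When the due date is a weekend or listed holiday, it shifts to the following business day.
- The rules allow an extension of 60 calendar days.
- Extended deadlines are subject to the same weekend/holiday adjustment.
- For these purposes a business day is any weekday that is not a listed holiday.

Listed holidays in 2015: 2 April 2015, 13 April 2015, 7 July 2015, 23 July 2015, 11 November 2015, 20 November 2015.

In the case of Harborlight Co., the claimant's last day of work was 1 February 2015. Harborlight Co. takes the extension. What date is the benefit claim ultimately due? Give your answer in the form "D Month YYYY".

60 calendar days after 1 February 2015 is 2 April 2015.
2 April 2015 is a listed holiday; the next business day is 3 April 2015 (Friday).
With the 60-day extension, 3 April 2015 becomes 2 June 2015.
2 June 2015 (Tuesday) is already a business day.
Deadline: 2 June 2015.

2 June 2015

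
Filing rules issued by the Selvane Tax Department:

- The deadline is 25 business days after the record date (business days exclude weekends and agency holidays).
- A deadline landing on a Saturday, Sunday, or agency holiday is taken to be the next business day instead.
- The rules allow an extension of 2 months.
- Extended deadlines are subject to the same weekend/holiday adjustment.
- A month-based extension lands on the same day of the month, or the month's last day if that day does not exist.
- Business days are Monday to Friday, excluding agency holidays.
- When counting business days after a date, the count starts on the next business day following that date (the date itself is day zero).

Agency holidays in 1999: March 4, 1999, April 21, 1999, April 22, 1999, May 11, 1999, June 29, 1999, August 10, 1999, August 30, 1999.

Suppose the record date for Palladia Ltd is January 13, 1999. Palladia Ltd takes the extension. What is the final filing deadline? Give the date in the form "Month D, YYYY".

Starting the day after January 13, 1999 and counting 25 business days lands on February 17, 1999.
Since February 17, 1999 is a Wednesday and not a holiday, the date is unchanged.
Add 2 months to February 17, 1999: April 17, 1999.
April 17, 1999 is a Saturday; the next business day is April 19, 1999 (Monday).
Final deadline: April 19, 1999.

April 19, 1999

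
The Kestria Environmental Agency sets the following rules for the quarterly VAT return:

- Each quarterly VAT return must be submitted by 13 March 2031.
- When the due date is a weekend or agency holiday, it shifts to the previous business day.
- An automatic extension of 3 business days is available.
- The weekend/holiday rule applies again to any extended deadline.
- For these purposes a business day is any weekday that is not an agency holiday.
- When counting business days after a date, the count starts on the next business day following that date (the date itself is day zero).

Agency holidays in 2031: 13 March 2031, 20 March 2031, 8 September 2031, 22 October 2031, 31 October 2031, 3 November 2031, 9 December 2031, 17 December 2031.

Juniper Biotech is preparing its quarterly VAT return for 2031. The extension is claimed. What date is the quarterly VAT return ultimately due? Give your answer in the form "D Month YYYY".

18 March 2031

The statutory due date is 13 March 2031.
13 March 2031 is a listed holiday, so it moves to the preceding business day, 12 March 2031 (Wednesday).
The 3-business-day extension runs from 12 March 2031 to 18 March 2031.
18 March 2031 is a Tuesday and not a listed holiday, so it stands.
Final deadline: 18 March 2031.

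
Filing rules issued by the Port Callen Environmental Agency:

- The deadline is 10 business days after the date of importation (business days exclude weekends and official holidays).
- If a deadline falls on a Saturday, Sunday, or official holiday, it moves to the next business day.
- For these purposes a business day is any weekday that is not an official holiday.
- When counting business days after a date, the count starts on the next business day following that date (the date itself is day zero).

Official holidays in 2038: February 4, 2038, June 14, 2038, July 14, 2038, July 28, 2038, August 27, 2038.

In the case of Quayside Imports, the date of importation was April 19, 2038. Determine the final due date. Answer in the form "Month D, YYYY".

Starting the day after April 19, 2038 and counting 10 business days lands on May 3, 2038.
May 3, 2038 (Monday) is already a business day.
Final deadline: May 3, 2038.

May 3, 2038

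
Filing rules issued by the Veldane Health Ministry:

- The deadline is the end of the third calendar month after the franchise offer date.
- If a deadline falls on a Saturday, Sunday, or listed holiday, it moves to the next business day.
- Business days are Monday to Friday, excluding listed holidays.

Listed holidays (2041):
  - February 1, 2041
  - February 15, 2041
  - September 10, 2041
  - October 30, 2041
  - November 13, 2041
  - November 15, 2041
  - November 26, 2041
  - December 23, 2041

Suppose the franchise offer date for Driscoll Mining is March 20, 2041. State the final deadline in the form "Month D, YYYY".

July 1, 2041

The third month after March 20, 2041 is June 2041, whose last day is June 30, 2041.
June 30, 2041 falls on a Sunday. Rolling to the next business day gives July 1, 2041, a Monday.
The final due date is July 1, 2041.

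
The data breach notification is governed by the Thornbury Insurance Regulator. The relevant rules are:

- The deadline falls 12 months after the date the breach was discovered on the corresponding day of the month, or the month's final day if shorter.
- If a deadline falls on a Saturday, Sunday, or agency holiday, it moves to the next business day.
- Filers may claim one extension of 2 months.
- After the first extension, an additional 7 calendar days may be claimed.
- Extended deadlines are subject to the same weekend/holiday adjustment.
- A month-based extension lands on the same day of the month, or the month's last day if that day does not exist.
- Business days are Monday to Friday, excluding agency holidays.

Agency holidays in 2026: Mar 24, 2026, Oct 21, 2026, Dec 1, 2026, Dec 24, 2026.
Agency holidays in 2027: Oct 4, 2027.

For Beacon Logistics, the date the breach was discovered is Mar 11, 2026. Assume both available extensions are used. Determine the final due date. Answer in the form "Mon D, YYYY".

12 months from Mar 11, 2026 is Mar 11, 2027.
Mar 11, 2027 falls on a Thursday, which is a business day, so no adjustment is needed.
The 2 months extension carries Mar 11, 2027 to May 11, 2027.
May 11, 2027 is a Tuesday and not a listed holiday, so it stands.
With the 7-day extension, May 11, 2027 becomes May 18, 2027.
Since May 18, 2027 is a Tuesday and not a holiday, the date is unchanged.
Deadline: May 18, 2027.

May 18, 2027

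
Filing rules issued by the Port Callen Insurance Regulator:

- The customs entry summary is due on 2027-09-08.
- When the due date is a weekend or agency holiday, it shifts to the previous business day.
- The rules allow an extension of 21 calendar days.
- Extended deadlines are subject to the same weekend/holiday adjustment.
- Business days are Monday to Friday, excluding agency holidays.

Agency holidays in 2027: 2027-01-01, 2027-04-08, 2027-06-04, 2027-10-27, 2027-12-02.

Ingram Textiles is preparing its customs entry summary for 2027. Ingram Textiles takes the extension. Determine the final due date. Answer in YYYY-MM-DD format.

The stated deadline is 2027-09-08.
Since 2027-09-08 is a Wednesday and not a holiday, the date is unchanged.
With the 21-day extension, 2027-09-08 becomes 2027-09-29.
2027-09-29 (Wednesday) is already a business day.
So the filing is due 2027-09-29.

2027-09-29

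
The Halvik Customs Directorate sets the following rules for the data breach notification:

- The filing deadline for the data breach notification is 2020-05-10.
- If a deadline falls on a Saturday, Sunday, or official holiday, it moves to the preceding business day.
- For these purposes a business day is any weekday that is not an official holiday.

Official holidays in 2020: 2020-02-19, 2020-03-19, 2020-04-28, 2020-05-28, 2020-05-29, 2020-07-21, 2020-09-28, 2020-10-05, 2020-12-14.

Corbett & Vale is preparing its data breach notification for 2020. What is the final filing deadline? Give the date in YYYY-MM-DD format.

The stated deadline is 2020-05-10.
Because 2020-05-10 is a Sunday, the deadline becomes 2020-05-08 (Friday).
Final deadline: 2020-05-08.

2020-05-08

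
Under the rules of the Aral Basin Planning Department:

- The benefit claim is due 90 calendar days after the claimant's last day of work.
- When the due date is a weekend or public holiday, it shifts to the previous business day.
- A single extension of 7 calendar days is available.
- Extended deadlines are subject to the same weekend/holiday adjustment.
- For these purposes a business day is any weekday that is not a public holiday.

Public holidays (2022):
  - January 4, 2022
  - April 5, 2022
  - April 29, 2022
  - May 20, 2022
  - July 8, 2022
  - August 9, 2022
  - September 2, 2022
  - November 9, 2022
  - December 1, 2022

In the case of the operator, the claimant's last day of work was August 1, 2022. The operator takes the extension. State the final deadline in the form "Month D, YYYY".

November 4, 2022

90 calendar days after August 1, 2022 is October 30, 2022.
Because October 30, 2022 is a Sunday, the deadline becomes October 28, 2022 (Friday).
The 7-calendar-day extension moves the deadline from October 28, 2022 to November 4, 2022.
November 4, 2022 falls on a Friday, which is a business day, so no adjustment is needed.
So the filing is due November 4, 2022.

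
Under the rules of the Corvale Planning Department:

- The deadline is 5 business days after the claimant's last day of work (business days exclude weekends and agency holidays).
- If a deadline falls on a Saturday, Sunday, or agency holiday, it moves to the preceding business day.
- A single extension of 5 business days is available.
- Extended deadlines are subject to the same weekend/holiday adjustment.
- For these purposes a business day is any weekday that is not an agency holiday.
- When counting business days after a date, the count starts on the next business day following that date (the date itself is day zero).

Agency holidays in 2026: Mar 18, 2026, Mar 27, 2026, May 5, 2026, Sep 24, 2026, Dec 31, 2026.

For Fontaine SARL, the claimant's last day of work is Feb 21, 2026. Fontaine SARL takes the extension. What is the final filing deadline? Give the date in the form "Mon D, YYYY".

5 business days after Feb 21, 2026, excluding weekends and holidays, is Feb 27, 2026.
Feb 27, 2026 falls on a Friday, which is a business day, so no adjustment is needed.
The 5-business-day extension runs from Feb 27, 2026 to Mar 6, 2026.
Since Mar 6, 2026 is a Friday and not a holiday, the date is unchanged.
Deadline: Mar 6, 2026.

Mar 6, 2026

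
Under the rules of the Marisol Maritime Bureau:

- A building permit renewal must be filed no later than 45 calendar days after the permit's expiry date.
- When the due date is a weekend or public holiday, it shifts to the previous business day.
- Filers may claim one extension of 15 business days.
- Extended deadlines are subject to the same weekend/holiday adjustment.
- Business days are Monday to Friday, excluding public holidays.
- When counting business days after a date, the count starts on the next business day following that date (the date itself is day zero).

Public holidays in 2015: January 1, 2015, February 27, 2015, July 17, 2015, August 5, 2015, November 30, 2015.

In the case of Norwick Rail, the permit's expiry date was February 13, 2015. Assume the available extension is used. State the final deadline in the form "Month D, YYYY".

Trigger date February 13, 2015 + 45 calendar days = March 30, 2015.
March 30, 2015 (Monday) is already a business day.
Applying the 15-business-day extension: 15 business days after March 30, 2015 is April 20, 2015.
Since April 20, 2015 is a Monday and not a holiday, the date is unchanged.
Deadline: April 20, 2015.

April 20, 2015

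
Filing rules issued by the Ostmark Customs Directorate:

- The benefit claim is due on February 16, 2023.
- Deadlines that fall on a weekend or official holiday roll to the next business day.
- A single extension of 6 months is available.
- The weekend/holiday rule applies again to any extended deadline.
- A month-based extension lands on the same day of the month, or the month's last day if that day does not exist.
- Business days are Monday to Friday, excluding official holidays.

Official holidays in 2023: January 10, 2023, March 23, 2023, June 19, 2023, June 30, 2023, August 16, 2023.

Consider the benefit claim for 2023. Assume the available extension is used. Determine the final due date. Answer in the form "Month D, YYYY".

The stated deadline is February 16, 2023.
Since February 16, 2023 is a Thursday and not a holiday, the date is unchanged.
The 6 months extension carries February 16, 2023 to August 16, 2023.
August 16, 2023 is a listed holiday; the next business day is August 17, 2023 (Thursday).
Final deadline: August 17, 2023.

August 17, 2023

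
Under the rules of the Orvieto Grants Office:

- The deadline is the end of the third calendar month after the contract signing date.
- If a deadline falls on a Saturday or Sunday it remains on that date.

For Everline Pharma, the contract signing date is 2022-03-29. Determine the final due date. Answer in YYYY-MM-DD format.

2022-06-30

3 months after 2022-03-29 is June 2022; that month ends on 2022-06-30.
No adjustment is made for weekends or holidays, so 2022-06-30 stands.
So the filing is due 2022-06-30.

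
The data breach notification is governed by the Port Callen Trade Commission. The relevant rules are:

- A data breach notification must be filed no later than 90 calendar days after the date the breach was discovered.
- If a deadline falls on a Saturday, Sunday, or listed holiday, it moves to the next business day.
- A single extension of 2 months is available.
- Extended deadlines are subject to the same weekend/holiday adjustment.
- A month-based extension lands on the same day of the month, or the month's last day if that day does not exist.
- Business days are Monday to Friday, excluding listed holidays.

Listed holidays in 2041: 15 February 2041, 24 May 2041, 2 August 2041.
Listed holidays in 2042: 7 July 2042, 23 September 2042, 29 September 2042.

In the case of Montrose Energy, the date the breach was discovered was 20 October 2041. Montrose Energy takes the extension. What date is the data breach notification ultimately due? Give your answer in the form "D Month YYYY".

Trigger date 20 October 2041 + 90 calendar days = 18 January 2042.
Because 18 January 2042 is a Saturday, the deadline becomes 20 January 2042 (Monday).
The 2 months extension carries 20 January 2042 to 20 March 2042.
20 March 2042 is a Thursday and not a listed holiday, so it stands.
Final deadline: 20 March 2042.

20 March 2042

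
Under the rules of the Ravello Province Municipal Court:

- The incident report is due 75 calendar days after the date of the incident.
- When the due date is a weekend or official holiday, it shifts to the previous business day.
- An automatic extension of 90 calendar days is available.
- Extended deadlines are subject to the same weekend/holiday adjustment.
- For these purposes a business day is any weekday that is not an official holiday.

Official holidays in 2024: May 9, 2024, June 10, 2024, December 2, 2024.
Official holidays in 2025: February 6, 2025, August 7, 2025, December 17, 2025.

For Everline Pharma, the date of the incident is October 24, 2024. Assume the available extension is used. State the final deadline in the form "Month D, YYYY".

April 7, 2025

Trigger date October 24, 2024 + 75 calendar days = January 7, 2025.
January 7, 2025 (Tuesday) is already a business day.
The 90-calendar-day extension moves the deadline from January 7, 2025 to April 7, 2025.
April 7, 2025 falls on a Monday, which is a business day, so no adjustment is needed.
Deadline: April 7, 2025.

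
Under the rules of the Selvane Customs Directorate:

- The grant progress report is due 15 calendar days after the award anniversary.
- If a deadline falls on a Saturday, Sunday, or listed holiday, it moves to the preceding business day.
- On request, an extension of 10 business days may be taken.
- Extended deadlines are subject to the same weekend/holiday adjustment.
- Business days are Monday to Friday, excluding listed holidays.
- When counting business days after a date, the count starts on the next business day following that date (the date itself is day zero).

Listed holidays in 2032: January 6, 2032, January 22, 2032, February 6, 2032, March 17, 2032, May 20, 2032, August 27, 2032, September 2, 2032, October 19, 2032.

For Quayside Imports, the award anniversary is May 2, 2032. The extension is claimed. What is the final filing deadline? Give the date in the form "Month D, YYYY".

Adding 15 calendar days to May 2, 2032 gives May 17, 2032.
May 17, 2032 is a Monday and not a listed holiday, so it stands.
The 10-business-day extension runs from May 17, 2032 to June 1, 2032.
June 1, 2032 falls on a Tuesday, which is a business day, so no adjustment is needed.
So the filing is due June 1, 2032.

June 1, 2032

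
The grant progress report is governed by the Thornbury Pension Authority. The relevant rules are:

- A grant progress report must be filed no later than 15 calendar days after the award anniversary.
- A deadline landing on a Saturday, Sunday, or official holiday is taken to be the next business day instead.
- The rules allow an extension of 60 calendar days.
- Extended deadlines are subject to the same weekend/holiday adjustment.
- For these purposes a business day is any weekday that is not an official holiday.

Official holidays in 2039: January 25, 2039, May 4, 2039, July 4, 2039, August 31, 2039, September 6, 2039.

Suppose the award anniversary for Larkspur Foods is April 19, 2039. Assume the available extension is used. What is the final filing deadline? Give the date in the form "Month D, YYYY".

July 5, 2039

From April 19, 2039, 15 calendar days later is May 4, 2039.
May 4, 2039 falls on a listed holiday. Rolling to the next business day gives May 5, 2039, a Thursday.
With the 60-day extension, May 5, 2039 becomes July 4, 2039.
July 4, 2039 is a listed holiday, so it moves to the next business day, July 5, 2039 (Tuesday).
So the filing is due July 5, 2039.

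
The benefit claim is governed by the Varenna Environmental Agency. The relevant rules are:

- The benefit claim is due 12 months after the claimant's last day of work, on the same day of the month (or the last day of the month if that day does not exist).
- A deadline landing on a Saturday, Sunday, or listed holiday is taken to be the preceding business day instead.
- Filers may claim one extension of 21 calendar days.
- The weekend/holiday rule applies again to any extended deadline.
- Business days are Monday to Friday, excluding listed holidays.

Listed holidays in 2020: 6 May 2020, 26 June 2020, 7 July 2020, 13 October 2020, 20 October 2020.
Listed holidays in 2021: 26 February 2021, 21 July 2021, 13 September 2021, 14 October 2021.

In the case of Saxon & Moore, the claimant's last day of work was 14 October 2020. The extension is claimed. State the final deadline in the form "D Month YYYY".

12 months from 14 October 2020 is 14 October 2021.
14 October 2021 falls on a listed holiday. Rolling to the preceding business day gives 13 October 2021, a Wednesday.
Add the 21 calendar-day extension to 13 October 2021: 3 November 2021.
Since 3 November 2021 is a Wednesday and not a holiday, the date is unchanged.
So the filing is due 3 November 2021.

3 November 2021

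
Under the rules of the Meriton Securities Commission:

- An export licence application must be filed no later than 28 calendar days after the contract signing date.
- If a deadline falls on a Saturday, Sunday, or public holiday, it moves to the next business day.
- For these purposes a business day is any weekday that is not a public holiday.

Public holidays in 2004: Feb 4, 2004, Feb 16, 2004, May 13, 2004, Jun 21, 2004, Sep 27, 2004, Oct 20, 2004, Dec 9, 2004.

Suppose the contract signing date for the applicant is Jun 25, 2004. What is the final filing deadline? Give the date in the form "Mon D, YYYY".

28 calendar days after Jun 25, 2004 is Jul 23, 2004.
Jul 23, 2004 (Friday) is already a business day.
Deadline: Jul 23, 2004.

Jul 23, 2004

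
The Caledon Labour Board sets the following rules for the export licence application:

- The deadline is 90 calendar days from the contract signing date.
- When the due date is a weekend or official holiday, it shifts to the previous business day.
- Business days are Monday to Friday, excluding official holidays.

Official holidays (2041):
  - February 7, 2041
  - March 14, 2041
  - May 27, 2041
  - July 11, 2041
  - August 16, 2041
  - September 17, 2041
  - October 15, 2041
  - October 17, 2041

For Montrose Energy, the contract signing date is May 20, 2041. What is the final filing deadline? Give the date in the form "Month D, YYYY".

90 calendar days after May 20, 2041 is August 18, 2041.
August 18, 2041 falls on a Sunday. Rolling to the preceding business day gives August 15, 2041, a Thursday.
The final due date is August 15, 2041.

August 15, 2041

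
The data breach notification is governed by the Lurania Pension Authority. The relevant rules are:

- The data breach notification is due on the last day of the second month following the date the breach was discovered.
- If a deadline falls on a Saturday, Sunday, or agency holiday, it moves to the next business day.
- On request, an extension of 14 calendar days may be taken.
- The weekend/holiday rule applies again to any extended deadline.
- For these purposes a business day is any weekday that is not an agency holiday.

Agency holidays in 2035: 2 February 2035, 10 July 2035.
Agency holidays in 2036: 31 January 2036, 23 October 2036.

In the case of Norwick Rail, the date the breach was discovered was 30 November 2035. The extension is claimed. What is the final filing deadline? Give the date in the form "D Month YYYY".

15 February 2036

2 months after 30 November 2035 is January 2036; that month ends on 31 January 2036.
31 January 2036 falls on a listed holiday. Rolling to the next business day gives 1 February 2036, a Friday.
The 14-calendar-day extension moves the deadline from 1 February 2036 to 15 February 2036.
15 February 2036 falls on a Friday, which is a business day, so no adjustment is needed.
Deadline: 15 February 2036.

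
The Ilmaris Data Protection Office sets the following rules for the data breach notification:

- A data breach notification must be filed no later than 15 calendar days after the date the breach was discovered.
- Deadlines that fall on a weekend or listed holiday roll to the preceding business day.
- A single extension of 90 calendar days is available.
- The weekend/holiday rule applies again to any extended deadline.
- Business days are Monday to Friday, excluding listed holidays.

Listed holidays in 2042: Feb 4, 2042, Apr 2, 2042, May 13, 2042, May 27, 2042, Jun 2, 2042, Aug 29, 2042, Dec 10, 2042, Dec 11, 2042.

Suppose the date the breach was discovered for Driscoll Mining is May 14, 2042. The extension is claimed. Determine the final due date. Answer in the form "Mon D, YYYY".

Aug 27, 2042

Trigger date May 14, 2042 + 15 calendar days = May 29, 2042.
May 29, 2042 is a Thursday and not a listed holiday, so it stands.
Applying the 90-calendar-day extension: May 29, 2042 + 90 days = Aug 27, 2042.
Aug 27, 2042 (Wednesday) is already a business day.
Final deadline: Aug 27, 2042.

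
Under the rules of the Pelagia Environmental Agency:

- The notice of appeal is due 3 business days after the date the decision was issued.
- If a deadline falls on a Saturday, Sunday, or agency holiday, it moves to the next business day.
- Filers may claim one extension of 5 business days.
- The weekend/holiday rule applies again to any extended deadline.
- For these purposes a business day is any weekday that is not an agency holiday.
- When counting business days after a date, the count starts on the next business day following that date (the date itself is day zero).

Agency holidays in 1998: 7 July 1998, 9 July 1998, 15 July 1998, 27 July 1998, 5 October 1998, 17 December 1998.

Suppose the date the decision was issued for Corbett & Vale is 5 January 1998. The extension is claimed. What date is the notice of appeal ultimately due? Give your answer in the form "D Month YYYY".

Starting the day after 5 January 1998 and counting 3 business days lands on 8 January 1998.
8 January 1998 (Thursday) is already a business day.
Counting 5 further business days from 8 January 1998 reaches 15 January 1998.
Since 15 January 1998 is a Thursday and not a holiday, the date is unchanged.
Deadline: 15 January 1998.

15 January 1998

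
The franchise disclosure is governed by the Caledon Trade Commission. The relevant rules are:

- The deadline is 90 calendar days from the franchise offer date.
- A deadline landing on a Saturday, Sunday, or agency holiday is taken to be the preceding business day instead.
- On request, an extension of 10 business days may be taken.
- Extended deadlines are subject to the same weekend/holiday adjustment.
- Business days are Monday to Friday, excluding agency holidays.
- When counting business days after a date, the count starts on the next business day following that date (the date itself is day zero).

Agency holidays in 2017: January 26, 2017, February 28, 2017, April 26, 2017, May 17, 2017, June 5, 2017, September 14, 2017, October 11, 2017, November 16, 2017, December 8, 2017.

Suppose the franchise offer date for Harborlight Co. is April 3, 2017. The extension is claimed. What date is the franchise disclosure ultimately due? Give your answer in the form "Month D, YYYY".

July 14, 2017

Adding 90 calendar days to April 3, 2017 gives July 2, 2017.
July 2, 2017 is a Sunday; the preceding business day is June 30, 2017 (Friday).
The 10-business-day extension runs from June 30, 2017 to July 14, 2017.
July 14, 2017 (Friday) is already a business day.
The final due date is July 14, 2017.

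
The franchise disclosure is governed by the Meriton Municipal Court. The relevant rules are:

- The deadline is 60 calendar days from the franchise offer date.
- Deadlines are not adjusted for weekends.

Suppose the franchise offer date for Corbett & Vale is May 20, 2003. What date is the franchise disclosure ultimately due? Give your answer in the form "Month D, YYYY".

Trigger date May 20, 2003 + 60 calendar days = July 19, 2003.
July 19, 2003 is a Saturday; no weekend or holiday adjustment applies.
The final due date is July 19, 2003.

July 19, 2003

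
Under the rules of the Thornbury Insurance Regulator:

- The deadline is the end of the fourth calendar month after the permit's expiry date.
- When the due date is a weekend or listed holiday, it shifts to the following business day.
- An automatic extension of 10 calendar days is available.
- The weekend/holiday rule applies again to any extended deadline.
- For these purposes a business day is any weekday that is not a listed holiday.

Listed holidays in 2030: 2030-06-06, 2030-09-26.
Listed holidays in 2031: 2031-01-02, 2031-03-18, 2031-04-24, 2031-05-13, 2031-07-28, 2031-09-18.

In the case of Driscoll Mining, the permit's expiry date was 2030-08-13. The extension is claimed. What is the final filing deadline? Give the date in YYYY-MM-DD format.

2031-01-10

4 months after 2030-08-13 is December 2030; that month ends on 2030-12-31.
Since 2030-12-31 is a Tuesday and not a holiday, the date is unchanged.
With the 10-day extension, 2030-12-31 becomes 2031-01-10.
Since 2031-01-10 is a Friday and not a holiday, the date is unchanged.
The final due date is 2031-01-10.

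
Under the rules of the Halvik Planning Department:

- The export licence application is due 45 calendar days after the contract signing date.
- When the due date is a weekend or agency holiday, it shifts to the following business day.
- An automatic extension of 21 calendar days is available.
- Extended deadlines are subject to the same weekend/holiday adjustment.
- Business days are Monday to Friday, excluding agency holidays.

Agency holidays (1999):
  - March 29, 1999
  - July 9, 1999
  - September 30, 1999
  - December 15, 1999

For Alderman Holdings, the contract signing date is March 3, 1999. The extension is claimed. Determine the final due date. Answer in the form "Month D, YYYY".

From March 3, 1999, 45 calendar days later is April 17, 1999.
Because April 17, 1999 is a Saturday, the deadline becomes April 19, 1999 (Monday).
With the 21-day extension, April 19, 1999 becomes May 10, 1999.
May 10, 1999 is a Monday and not a listed holiday, so it stands.
So the filing is due May 10, 1999.

May 10, 1999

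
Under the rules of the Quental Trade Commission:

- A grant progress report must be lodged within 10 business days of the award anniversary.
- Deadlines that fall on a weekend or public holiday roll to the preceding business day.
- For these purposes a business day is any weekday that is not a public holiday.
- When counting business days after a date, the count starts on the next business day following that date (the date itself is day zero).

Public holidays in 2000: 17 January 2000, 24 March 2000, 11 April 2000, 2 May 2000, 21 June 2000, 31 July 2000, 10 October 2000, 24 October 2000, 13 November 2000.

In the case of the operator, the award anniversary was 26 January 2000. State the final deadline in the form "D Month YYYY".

10 business days after 26 January 2000, excluding weekends and holidays, is 9 February 2000.
Since 9 February 2000 is a Wednesday and not a holiday, the date is unchanged.
So the filing is due 9 February 2000.

9 February 2000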